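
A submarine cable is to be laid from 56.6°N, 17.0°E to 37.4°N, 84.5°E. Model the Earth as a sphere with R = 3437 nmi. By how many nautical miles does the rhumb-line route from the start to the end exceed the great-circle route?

Great circle: cos σ = sin φ₁ sin φ₂ + cos φ₁ cos φ₂ cos Δλ,  σ = 0.8306 rad → d_gc = 2854.8 nmi
Rhumb line: Δψ = -0.4992, q = Δφ/Δψ = 0.6713, d_rh = R√(Δφ²+q²Δλ²) = 2952.2 nmi
Excess = 2952.2 − 2854.8 = 97.4 ≈ 97 nmi

97 nmi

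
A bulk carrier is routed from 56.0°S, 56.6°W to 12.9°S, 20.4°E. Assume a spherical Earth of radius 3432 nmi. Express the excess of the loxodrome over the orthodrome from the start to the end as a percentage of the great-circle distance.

3.0%

Great circle: σ = 1.2580 rad → d_gc = Rσ = 4317.5 nmi
Rhumb: Δφ = +0.7522, Δλ = +1.3439, Δψ = +0.9580, q = Δφ/Δψ = 0.7852 → d_rh = R√(Δφ²+q²Δλ²) = 4447.7 nmi
Excess = (4447.7 − 4317.5) / 4317.5 = 130.2 / 4317.5 = 3.02% ≈ 3.0%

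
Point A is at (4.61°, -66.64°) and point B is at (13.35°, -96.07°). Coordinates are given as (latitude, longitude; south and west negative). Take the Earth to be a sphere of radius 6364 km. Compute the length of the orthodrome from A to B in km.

cos σ = sin φ₁ sin φ₂ + cos φ₁ cos φ₂ cos Δλ
      = sin(4.61°)sin(13.35°) + cos(4.61°)cos(13.35°)cos(-29.43°) = 0.8632
σ = 30.318° → d = Rσ = 6364·0.52915 = 3367 km

3367 km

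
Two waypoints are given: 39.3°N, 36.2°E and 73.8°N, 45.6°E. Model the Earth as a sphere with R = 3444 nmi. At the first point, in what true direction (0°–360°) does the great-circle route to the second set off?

4.6°

N = sin Δλ·cos φ₂ = +0.0456;  D = cos φ₁ sin φ₂ − sin φ₁ cos φ₂ cos Δλ = +0.5688
initial course = atan2(N, D) = 4.58°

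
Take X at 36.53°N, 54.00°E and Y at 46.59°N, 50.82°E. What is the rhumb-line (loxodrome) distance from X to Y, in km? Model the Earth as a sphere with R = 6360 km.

1147 km

Δψ = ln[tan(π/4+φ₂/2)/tan(π/4+φ₁/2)] = +0.2354;  Δφ = +0.1756 rad,  Δλ = -0.0555 rad
q = Δφ/Δψ = 0.7458
d = R·√(Δφ² + q²Δλ²) = 6360·0.18039 = 1147 km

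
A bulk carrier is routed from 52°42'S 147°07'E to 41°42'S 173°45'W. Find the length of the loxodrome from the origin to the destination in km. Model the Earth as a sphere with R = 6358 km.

3179 km

Rhumb course C = atan2(Δλ, Δψ) with Δψ = ln[tan(π/4+φ₂/2)/tan(π/4+φ₁/2)] = +0.2840, Δλ = +0.6830 → C = 67.42°
d = R·|Δφ| / |cos C| = 6358·0.19199 / 0.38397 = 3179 km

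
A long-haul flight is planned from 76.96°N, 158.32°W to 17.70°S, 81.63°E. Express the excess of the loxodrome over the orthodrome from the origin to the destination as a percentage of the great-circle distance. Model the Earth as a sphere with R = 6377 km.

Great circle: σ = 1.9865 rad → d_gc = Rσ = 12667.9 km
Rhumb: Δφ = -1.6521, Δλ = -2.0953, Δψ = -2.4830, q = Δφ/Δψ = 0.6654 → d_rh = R√(Δφ²+q²Δλ²) = 13785.5 km
Excess = (13785.5 − 12667.9) / 12667.9 = 1117.6 / 12667.9 = 8.82% ≈ 8.8%

8.8%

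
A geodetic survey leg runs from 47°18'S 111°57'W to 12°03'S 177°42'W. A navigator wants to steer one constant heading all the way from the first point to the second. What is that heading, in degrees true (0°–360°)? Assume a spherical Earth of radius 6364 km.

Δψ = ln[tan(π/4+φ₂/2)/tan(π/4+φ₁/2)] = +0.7275
Δλ = -1.1476 rad (taken the short way round)
course = atan2(Δλ, Δψ) = 302.37°

302.4°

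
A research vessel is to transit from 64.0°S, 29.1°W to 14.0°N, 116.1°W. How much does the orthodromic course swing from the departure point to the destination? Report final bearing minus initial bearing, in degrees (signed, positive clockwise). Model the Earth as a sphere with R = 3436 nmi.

+54.6°

At departure: θ₁ = atan2(sin Δλ cos φ₂, cos φ₁ sin φ₂ − sin φ₁ cos φ₂ cos Δλ) = 278.90°
At arrival: θ₂ = atan2(sin Δλ cos φ₁, −cos φ₂ sin φ₁ + sin φ₂ cos φ₁ cos Δλ) = 333.49°
Δθ = θ₂ − θ₁ = +54.6°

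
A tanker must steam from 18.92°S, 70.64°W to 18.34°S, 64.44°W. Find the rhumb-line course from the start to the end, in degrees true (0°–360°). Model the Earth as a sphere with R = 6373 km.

Meridional parts: M(φ₁)=-0.3364, M(φ₂)=-0.3257 → ΔM = +0.0107;  Δλ = +0.1082 rad
tan C = Δλ / ΔM = +10.1295 → C = 84.36°

84.4°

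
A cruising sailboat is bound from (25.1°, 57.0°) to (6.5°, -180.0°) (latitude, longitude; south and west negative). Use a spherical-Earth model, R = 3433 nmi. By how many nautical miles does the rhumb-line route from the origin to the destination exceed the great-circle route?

Great circle: cos σ = sin φ₁ sin φ₂ + cos φ₁ cos φ₂ cos Δλ,  σ = 2.0286 rad → d_gc = 6964.3 nmi
Rhumb line: Δψ = -0.3391, q = Δφ/Δψ = 0.9573, d_rh = R√(Δφ²+q²Δλ²) = 7142.6 nmi
Excess = 7142.6 − 6964.3 = 178.3 ≈ 178 nmi

178 nmi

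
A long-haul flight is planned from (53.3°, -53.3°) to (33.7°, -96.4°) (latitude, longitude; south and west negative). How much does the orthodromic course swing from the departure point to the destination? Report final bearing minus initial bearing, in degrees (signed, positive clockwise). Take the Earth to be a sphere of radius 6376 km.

-30.8°

Initial bearing θ₁ = atan2(sin Δλ cos φ₂, cos φ₁ sin φ₂ − sin φ₁ cos φ₂ cos Δλ) = 254.70°
Final bearing θ₂ = (initial bearing from the destination back to the start) + 180° = 223.86°
Δθ = θ₂ − θ₁ = -30.8°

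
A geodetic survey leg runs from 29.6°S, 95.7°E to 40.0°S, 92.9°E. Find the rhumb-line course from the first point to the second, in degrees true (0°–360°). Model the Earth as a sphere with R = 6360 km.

192.4°

Meridional parts: M(φ₁)=-0.5413, M(φ₂)=-0.7629 → ΔM = -0.2216;  Δλ = -0.0489 rad
tan C = Δλ / ΔM = +0.2205 → C = 192.43°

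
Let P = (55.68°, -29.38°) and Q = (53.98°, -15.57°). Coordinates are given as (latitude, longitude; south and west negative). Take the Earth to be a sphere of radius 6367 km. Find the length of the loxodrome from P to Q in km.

904 km

Rhumb course C = atan2(Δλ, Δψ) with Δψ = ln[tan(π/4+φ₂/2)/tan(π/4+φ₁/2)] = -0.0515, Δλ = +0.2410 → C = 102.07°
d = R·|Δφ| / |cos C| = 6367·0.02967 / 0.20903 = 904 km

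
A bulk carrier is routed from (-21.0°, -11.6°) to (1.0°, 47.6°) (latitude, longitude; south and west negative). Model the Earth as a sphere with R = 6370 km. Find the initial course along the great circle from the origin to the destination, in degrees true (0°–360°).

76.9°

N = sin Δλ·cos φ₂ = +0.8588;  D = cos φ₁ sin φ₂ − sin φ₁ cos φ₂ cos Δλ = +0.1998
initial course = atan2(N, D) = 76.91°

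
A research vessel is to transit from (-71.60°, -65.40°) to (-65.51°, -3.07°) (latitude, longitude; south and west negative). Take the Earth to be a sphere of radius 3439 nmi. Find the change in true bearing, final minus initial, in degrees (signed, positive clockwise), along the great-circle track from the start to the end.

-58.8°

Initial bearing θ₁ = atan2(sin Δλ cos φ₂, cos φ₁ sin φ₂ − sin φ₁ cos φ₂ cos Δλ) = 105.90°
Final bearing θ₂ = (initial bearing from the destination back to the start) + 180° = 47.08°
Δθ = θ₂ − θ₁ = -58.8°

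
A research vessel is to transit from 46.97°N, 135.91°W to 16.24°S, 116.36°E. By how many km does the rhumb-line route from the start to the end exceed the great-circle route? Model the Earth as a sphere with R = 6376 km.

270 km

Great circle: cos σ = sin φ₁ sin φ₂ + cos φ₁ cos φ₂ cos Δλ,  σ = 1.9866 rad → d_gc = 12666.7 km
Rhumb line: Δψ = -1.2182, q = Δφ/Δψ = 0.9056, d_rh = R√(Δφ²+q²Δλ²) = 12936.6 km
Excess = 12936.6 − 12666.7 = 269.9 ≈ 270 km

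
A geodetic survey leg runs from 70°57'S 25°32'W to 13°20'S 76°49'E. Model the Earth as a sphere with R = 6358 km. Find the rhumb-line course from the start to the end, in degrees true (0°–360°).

49.0°

Δψ = ln[tan(π/4+φ₂/2)/tan(π/4+φ₁/2)] = +1.5502
Δλ = +1.7863 rad (taken the short way round)
course = atan2(Δλ, Δψ) = 49.05°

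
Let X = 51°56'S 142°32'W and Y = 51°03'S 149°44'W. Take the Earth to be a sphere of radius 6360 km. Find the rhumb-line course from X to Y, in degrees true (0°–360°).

281.1°

Δψ = ln[tan(π/4+φ₂/2)/tan(π/4+φ₁/2)] = +0.0248
Δλ = -0.1257 rad (taken the short way round)
course = atan2(Δλ, Δψ) = 281.15°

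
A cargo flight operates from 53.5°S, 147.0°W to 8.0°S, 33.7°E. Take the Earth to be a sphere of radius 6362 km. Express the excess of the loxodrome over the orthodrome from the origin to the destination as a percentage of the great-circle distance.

29.8%

Great circle: σ = 2.0682 rad → d_gc = Rσ = 13157.7 km
Rhumb: Δφ = +0.7941, Δλ = -3.1294, Δψ = +0.9693, q = Δφ/Δψ = 0.8192 → d_rh = R√(Δφ²+q²Δλ²) = 17075.0 km
Excess = (17075.0 − 13157.7) / 13157.7 = 3917.3 / 13157.7 = 29.77% ≈ 29.8%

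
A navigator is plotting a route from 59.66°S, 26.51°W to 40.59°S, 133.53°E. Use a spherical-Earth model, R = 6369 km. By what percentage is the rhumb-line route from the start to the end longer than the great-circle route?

Great circle: σ = 1.3684 rad → d_gc = Rσ = 8715.5 km
Rhumb: Δφ = +0.3328, Δλ = +2.7932, Δψ = +0.5287, q = Δφ/Δψ = 0.6295 → d_rh = R√(Δφ²+q²Δλ²) = 11397.5 km
Excess = (11397.5 − 8715.5) / 8715.5 = 2682.0 / 8715.5 = 30.77% ≈ 30.8%

30.8%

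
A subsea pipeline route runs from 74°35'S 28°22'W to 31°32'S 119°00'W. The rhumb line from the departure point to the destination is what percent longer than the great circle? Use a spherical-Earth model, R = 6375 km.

Great circle: σ = 1.0453 rad → d_gc = Rσ = 6663.6 km
Rhumb: Δφ = +0.7514, Δλ = -1.5819, Δψ = +1.4194, q = Δφ/Δψ = 0.5293 → d_rh = R√(Δφ²+q²Δλ²) = 7172.1 km
Excess = (7172.1 − 6663.6) / 6663.6 = 508.5 / 6663.6 = 7.63% ≈ 7.6%

7.6%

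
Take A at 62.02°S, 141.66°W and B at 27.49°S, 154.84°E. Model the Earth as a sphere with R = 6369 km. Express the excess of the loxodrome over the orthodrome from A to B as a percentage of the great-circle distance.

Great circle: σ = 0.9356 rad → d_gc = Rσ = 5958.8 km
Rhumb: Δφ = +0.6027, Δλ = -1.1083, Δψ = +0.8904, q = Δφ/Δψ = 0.6768 → d_rh = R√(Δφ²+q²Δλ²) = 6128.5 km
Excess = (6128.5 − 5958.8) / 5958.8 = 169.7 / 5958.8 = 2.848% ≈ 2.8%

2.8%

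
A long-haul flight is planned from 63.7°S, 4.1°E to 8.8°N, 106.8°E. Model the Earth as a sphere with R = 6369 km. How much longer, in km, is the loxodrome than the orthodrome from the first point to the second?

Great circle: cos σ = sin φ₁ sin φ₂ + cos φ₁ cos φ₂ cos Δλ,  σ = 1.8064 rad → d_gc = 11504.8 km
Rhumb line: Δψ = +1.6082, q = Δφ/Δψ = 0.7868, d_rh = R√(Δφ²+q²Δλ²) = 12067.8 km
Excess = 12067.8 − 11504.8 = 563.0 ≈ 563 km

563 km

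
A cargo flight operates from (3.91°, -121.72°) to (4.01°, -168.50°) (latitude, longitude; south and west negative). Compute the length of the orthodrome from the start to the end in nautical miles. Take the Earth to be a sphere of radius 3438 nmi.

Haversine: a = sin²(Δφ/2)+cos φ₁ cos φ₂ sin²(Δλ/2) = 0.15685;  σ = 2·atan2(√a,√(1−a))
σ = 46.662° → d = Rσ = 3438·0.81440 = 2800 nmi

2800 nmi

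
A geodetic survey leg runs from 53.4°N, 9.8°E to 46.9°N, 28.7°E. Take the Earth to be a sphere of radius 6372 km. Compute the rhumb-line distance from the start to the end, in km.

1526 km

Δψ = ln[tan(π/4+φ₂/2)/tan(π/4+φ₁/2)] = -0.1774;  Δφ = -0.1134 rad,  Δλ = +0.3299 rad
q = Δφ/Δψ = 0.6394
d = R·√(Δφ² + q²Δλ²) = 6372·0.23951 = 1526 km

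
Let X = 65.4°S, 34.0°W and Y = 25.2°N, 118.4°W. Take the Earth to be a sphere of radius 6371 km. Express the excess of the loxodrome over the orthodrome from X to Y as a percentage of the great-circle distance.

2.2%

Great circle: σ = 1.9288 rad → d_gc = Rσ = 12288.2 km
Rhumb: Δφ = +1.5813, Δλ = -1.4731, Δψ = +1.9778, q = Δφ/Δψ = 0.7995 → d_rh = R√(Δφ²+q²Δλ²) = 12561.4 km
Excess = (12561.4 − 12288.2) / 12288.2 = 273.2 / 12288.2 = 2.22% ≈ 2.2%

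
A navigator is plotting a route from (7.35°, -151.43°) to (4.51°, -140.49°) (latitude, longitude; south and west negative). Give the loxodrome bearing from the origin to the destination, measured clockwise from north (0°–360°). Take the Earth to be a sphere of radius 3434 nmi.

104.6°

Δψ = ln[tan(π/4+φ₂/2)/tan(π/4+φ₁/2)] = -0.0498
Δλ = +0.1909 rad (taken the short way round)
course = atan2(Δλ, Δψ) = 104.63°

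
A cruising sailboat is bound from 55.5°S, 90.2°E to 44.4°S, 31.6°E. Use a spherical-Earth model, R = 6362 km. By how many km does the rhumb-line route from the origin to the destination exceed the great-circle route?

115 km

Great circle: cos σ = sin φ₁ sin φ₂ + cos φ₁ cos φ₂ cos Δλ,  σ = 0.6641 rad → d_gc = 4225.2 km
Rhumb line: Δψ = +0.3029, q = Δφ/Δψ = 0.6396, d_rh = R√(Δφ²+q²Δλ²) = 4340.3 km
Excess = 4340.3 − 4225.2 = 115.1 ≈ 115 km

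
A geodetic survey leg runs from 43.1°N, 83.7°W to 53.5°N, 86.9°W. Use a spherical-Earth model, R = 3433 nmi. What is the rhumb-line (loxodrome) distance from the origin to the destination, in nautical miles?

Rhumb course C = atan2(Δλ, Δψ) with Δψ = ln[tan(π/4+φ₂/2)/tan(π/4+φ₁/2)] = +0.2742, Δλ = -0.0559 → C = 348.49°
d = R·|Δφ| / |cos C| = 3433·0.18151 / 0.97988 = 636 nmi

636 nmi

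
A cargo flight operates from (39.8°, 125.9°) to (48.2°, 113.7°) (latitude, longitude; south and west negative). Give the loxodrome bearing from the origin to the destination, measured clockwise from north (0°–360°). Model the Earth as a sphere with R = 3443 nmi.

Δψ = ln[tan(π/4+φ₂/2)/tan(π/4+φ₁/2)] = +0.2043
Δλ = -0.2129 rad (taken the short way round)
course = atan2(Δλ, Δψ) = 313.82°

313.8°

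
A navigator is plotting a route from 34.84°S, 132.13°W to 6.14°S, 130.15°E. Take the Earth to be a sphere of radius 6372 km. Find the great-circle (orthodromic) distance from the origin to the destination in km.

10318 km

Haversine: a = sin²(Δφ/2)+cos φ₁ cos φ₂ sin²(Δλ/2) = 0.52426;  σ = 2·atan2(√a,√(1−a))
σ = 92.781° → d = Rσ = 6372·1.61933 = 10318 km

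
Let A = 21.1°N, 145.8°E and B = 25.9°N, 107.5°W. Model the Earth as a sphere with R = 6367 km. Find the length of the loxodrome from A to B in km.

Δψ = ln[tan(π/4+φ₂/2)/tan(π/4+φ₁/2)] = +0.0914;  Δφ = +0.0838 rad,  Δλ = +1.8623 rad
q = Δφ/Δψ = 0.9167
d = R·√(Δφ² + q²Δλ²) = 6367·1.70918 = 10882 km

10882 km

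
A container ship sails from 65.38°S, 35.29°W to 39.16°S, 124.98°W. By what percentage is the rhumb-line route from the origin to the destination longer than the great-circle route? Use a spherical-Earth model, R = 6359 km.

7.4%

Great circle: σ = 0.9572 rad → d_gc = Rσ = 6086.7 km
Rhumb: Δφ = +0.4576, Δλ = -1.5654, Δψ = +0.7784, q = Δφ/Δψ = 0.5879 → d_rh = R√(Δφ²+q²Δλ²) = 6536.0 km
Excess = (6536.0 − 6086.7) / 6086.7 = 449.3 / 6086.7 = 7.38% ≈ 7.4%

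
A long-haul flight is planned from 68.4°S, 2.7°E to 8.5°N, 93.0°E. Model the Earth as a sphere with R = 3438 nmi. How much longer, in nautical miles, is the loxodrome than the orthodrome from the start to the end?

244 nmi

Great circle: cos σ = sin φ₁ sin φ₂ + cos φ₁ cos φ₂ cos Δλ,  σ = 1.7106 rad → d_gc = 5881.0 nmi
Rhumb line: Δψ = +1.8056, q = Δφ/Δψ = 0.7433, d_rh = R√(Δφ²+q²Δλ²) = 6124.8 nmi
Excess = 6124.8 − 5881.0 = 243.8 ≈ 244 nmi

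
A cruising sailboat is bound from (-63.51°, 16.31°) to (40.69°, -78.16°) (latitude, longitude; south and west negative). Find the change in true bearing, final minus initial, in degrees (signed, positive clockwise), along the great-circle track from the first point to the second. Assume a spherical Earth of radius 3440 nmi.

+38.4°

Initial bearing θ₁ = atan2(sin Δλ cos φ₂, cos φ₁ sin φ₂ − sin φ₁ cos φ₂ cos Δλ) = 287.47°
Final bearing θ₂ = (initial bearing from the destination back to the start) + 180° = 325.87°
Δθ = θ₂ − θ₁ = +38.4°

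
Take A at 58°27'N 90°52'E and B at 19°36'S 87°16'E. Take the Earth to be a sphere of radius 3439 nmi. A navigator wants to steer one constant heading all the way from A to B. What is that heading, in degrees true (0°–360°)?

Δψ = ln[tan(π/4+φ₂/2)/tan(π/4+φ₁/2)] = -1.6130
Δλ = -0.0628 rad (taken the short way round)
course = atan2(Δλ, Δψ) = 182.23°

182.2°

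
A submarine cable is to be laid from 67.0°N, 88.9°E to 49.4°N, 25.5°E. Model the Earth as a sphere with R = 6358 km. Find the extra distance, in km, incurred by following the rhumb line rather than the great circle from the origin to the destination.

Great circle: cos σ = sin φ₁ sin φ₂ + cos φ₁ cos φ₂ cos Δλ,  σ = 0.6219 rad → d_gc = 3954.1 km
Rhumb line: Δψ = -0.5978, q = Δφ/Δψ = 0.5138, d_rh = R√(Δφ²+q²Δλ²) = 4108.8 km
Excess = 4108.8 − 3954.1 = 154.7 ≈ 155 km

155 km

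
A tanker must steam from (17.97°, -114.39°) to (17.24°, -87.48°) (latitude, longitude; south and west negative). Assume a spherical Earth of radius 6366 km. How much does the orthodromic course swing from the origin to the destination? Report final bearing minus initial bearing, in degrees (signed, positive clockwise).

At departure: θ₁ = atan2(sin Δλ cos φ₂, cos φ₁ sin φ₂ − sin φ₁ cos φ₂ cos Δλ) = 87.46°
At arrival: θ₂ = atan2(sin Δλ cos φ₁, −cos φ₂ sin φ₁ + sin φ₂ cos φ₁ cos Δλ) = 95.74°
Δθ = θ₂ − θ₁ = +8.3°

+8.3°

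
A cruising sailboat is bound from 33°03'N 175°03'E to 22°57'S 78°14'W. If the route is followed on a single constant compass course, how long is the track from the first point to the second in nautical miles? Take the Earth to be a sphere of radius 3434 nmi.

6969 nmi

Rhumb course C = atan2(Δλ, Δψ) with Δψ = ln[tan(π/4+φ₂/2)/tan(π/4+φ₁/2)] = -1.0235, Δλ = +1.8626 → C = 118.79°
d = R·|Δφ| / |cos C| = 3434·0.97738 / 0.48159 = 6969 nmi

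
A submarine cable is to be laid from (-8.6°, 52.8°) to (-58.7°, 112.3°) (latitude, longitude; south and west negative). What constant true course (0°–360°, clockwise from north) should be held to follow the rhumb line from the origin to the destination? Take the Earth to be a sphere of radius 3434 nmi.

137.2°

Δψ = ln[tan(π/4+φ₂/2)/tan(π/4+φ₁/2)] = -1.1218
Δλ = +1.0385 rad (taken the short way round)
course = atan2(Δλ, Δψ) = 137.21°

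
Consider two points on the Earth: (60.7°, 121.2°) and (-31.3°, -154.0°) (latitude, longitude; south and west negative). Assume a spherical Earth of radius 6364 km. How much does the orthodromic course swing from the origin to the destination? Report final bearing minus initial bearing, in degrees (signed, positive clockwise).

+36.9°

Initial bearing θ₁ = atan2(sin Δλ cos φ₂, cos φ₁ sin φ₂ − sin φ₁ cos φ₂ cos Δλ) = 110.71°
Final bearing θ₂ = (initial bearing from the destination back to the start) + 180° = 147.61°
Δθ = θ₂ − θ₁ = +36.9°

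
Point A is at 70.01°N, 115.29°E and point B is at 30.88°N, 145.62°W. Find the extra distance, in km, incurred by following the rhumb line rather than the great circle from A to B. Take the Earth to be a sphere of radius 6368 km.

Great circle: cos σ = sin φ₁ sin φ₂ + cos φ₁ cos φ₂ cos Δλ,  σ = 1.1197 rad → d_gc = 7130.1 km
Rhumb line: Δψ = -1.1688, q = Δφ/Δψ = 0.5843, d_rh = R√(Δφ²+q²Δλ²) = 7766.9 km
Excess = 7766.9 − 7130.1 = 636.8 ≈ 637 km

637 km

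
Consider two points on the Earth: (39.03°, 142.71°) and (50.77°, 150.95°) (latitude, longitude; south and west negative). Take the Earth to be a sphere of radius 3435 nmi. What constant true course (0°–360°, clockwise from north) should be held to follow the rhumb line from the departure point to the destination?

Δψ = ln[tan(π/4+φ₂/2)/tan(π/4+φ₁/2)] = +0.2908
Δλ = +0.1438 rad (taken the short way round)
course = atan2(Δλ, Δψ) = 26.31°

26.3°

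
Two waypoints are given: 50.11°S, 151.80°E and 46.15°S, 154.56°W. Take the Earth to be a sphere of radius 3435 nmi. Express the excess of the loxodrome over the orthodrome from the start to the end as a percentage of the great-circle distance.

Great circle: σ = 0.6151 rad → d_gc = Rσ = 2112.8 nmi
Rhumb: Δφ = +0.0691, Δλ = +0.9362, Δψ = +0.1036, q = Δφ/Δψ = 0.6670 → d_rh = R√(Δφ²+q²Δλ²) = 2158.0 nmi
Excess = (2158.0 − 2112.8) / 2112.8 = 45.2 / 2112.8 = 2.14% ≈ 2.1%

2.1%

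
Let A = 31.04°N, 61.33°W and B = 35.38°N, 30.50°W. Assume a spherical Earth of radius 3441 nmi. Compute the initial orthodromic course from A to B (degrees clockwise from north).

72.1°

θ = atan2( sin Δλ·cos φ₂ ,  cos φ₁ sin φ₂ − sin φ₁ cos φ₂ cos Δλ )
  = atan2(+0.4179, +0.1351) = 72.09°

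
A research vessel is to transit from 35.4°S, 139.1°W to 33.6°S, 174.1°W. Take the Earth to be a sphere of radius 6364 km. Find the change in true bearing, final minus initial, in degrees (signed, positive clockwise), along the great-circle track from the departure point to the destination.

Initial bearing θ₁ = atan2(sin Δλ cos φ₂, cos φ₁ sin φ₂ − sin φ₁ cos φ₂ cos Δλ) = 263.33°
Final bearing θ₂ = (initial bearing from the destination back to the start) + 180° = 283.59°
Δθ = θ₂ − θ₁ = +20.3°

+20.3°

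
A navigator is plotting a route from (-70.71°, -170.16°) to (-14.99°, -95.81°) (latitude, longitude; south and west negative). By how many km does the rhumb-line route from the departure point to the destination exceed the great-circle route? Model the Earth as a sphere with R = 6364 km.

311 km

Great circle: cos σ = sin φ₁ sin φ₂ + cos φ₁ cos φ₂ cos Δλ,  σ = 1.2343 rad → d_gc = 7854.9 km
Rhumb line: Δψ = +1.5076, q = Δφ/Δψ = 0.6451, d_rh = R√(Δφ²+q²Δλ²) = 8165.8 km
Excess = 8165.8 − 7854.9 = 310.9 ≈ 311 km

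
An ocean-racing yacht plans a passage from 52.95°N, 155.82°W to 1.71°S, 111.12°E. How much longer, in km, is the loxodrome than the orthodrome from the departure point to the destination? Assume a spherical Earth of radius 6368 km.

Great circle: cos σ = sin φ₁ sin φ₂ + cos φ₁ cos φ₂ cos Δλ,  σ = 1.6268 rad → d_gc = 10359.4 km
Rhumb line: Δψ = -1.1232, q = Δφ/Δψ = 0.8493, d_rh = R√(Δφ²+q²Δλ²) = 10680.6 km
Excess = 10680.6 − 10359.4 = 321.2 ≈ 321 km

321 km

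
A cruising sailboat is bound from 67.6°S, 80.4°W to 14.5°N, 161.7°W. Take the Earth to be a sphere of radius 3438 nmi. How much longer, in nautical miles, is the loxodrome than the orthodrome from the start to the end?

Great circle: cos σ = sin φ₁ sin φ₂ + cos φ₁ cos φ₂ cos Δλ,  σ = 1.7474 rad → d_gc = 6007.5 nmi
Rhumb line: Δψ = +1.8753, q = Δφ/Δψ = 0.7641, d_rh = R√(Δφ²+q²Δλ²) = 6177.7 nmi
Excess = 6177.7 − 6007.5 = 170.2 ≈ 170 nmi

170 nmi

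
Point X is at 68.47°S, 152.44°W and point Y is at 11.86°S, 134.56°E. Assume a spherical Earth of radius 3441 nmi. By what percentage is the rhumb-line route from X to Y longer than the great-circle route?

3.5%

Great circle: σ = 1.2701 rad → d_gc = Rσ = 4370.4 nmi
Rhumb: Δφ = +0.9880, Δλ = -1.2741, Δψ = +1.4516, q = Δφ/Δψ = 0.6807 → d_rh = R√(Δφ²+q²Δλ²) = 4523.7 nmi
Excess = (4523.7 − 4370.4) / 4370.4 = 153.3 / 4370.4 = 3.51% ≈ 3.5%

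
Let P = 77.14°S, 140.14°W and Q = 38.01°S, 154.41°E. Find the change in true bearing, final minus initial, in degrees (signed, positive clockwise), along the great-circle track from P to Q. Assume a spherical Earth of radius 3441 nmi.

Initial bearing θ₁ = atan2(sin Δλ cos φ₂, cos φ₁ sin φ₂ − sin φ₁ cos φ₂ cos Δλ) = 284.26°
Final bearing θ₂ = (initial bearing from the destination back to the start) + 180° = 344.11°
Δθ = θ₂ − θ₁ = +59.9°

+59.9°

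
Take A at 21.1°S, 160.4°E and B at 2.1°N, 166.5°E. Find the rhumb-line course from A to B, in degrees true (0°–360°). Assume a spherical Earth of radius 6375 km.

Meridional parts: M(φ₁)=-0.3769, M(φ₂)=+0.0367 → ΔM = +0.4135;  Δλ = +0.1065 rad
tan C = Δλ / ΔM = +0.2574 → C = 14.44°

14.4°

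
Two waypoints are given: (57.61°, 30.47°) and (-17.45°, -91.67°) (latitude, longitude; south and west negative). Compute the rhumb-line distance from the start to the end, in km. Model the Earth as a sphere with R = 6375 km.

14227 km

Δψ = ln[tan(π/4+φ₂/2)/tan(π/4+φ₁/2)] = -1.5458;  Δφ = -1.3100 rad,  Δλ = -2.1317 rad
q = Δφ/Δψ = 0.8475
d = R·√(Δφ² + q²Δλ²) = 6375·2.23165 = 14227 km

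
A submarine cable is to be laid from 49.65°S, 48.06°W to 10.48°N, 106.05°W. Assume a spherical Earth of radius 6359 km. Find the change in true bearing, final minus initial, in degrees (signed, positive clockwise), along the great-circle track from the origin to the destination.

Initial bearing θ₁ = atan2(sin Δλ cos φ₂, cos φ₁ sin φ₂ − sin φ₁ cos φ₂ cos Δλ) = 301.70°
Final bearing θ₂ = (initial bearing from the destination back to the start) + 180° = 325.93°
Δθ = θ₂ − θ₁ = +24.2°

+24.2°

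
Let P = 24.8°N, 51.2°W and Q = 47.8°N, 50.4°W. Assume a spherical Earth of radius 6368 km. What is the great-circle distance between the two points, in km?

Haversine: a = sin²(Δφ/2)+cos φ₁ cos φ₂ sin²(Δλ/2) = 0.03978;  σ = 2·atan2(√a,√(1−a))
σ = 23.009° → d = Rσ = 6368·0.40158 = 2557 km

2557 km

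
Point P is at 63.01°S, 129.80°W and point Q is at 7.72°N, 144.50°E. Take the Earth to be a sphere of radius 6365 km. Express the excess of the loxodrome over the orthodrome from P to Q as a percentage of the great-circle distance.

3.1%

Great circle: σ = 1.6569 rad → d_gc = Rσ = 10546.1 km
Rhumb: Δφ = +1.2345, Δλ = -1.4957, Δψ = +1.5623, q = Δφ/Δψ = 0.7902 → d_rh = R√(Δφ²+q²Δλ²) = 10877.9 km
Excess = (10877.9 − 10546.1) / 10546.1 = 331.8 / 10546.1 = 3.146% ≈ 3.1%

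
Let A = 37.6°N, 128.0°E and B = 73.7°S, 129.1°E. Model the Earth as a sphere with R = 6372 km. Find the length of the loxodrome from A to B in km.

Δψ = ln[tan(π/4+φ₂/2)/tan(π/4+φ₁/2)] = -2.6526;  Δφ = -1.9426 rad,  Δλ = +0.0192 rad
q = Δφ/Δψ = 0.7323
d = R·√(Δφ² + q²Δλ²) = 6372·1.94260 = 12378 km

12378 km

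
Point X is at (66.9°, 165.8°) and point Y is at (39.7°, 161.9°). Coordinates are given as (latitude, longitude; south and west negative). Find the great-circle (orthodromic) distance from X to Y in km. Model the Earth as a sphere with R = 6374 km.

3036 km

cos σ = sin φ₁ sin φ₂ + cos φ₁ cos φ₂ cos Δλ
      = sin(66.90°)sin(39.70°) + cos(66.90°)cos(39.70°)cos(-3.90°) = 0.8887
σ = 27.287° → d = Rσ = 6374·0.47626 = 3036 km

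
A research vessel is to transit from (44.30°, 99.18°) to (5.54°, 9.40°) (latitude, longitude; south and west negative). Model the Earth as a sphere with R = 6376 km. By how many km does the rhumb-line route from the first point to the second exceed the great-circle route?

240 km

Great circle: cos σ = sin φ₁ sin φ₂ + cos φ₁ cos φ₂ cos Δλ,  σ = 1.5006 rad → d_gc = 9567.7 km
Rhumb line: Δψ = -0.7674, q = Δφ/Δψ = 0.8816, d_rh = R√(Δφ²+q²Δλ²) = 9807.3 km
Excess = 9807.3 − 9567.7 = 239.6 ≈ 240 km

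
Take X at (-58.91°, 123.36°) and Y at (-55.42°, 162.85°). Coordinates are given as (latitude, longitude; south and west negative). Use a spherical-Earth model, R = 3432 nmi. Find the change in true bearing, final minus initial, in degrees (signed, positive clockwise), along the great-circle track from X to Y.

At departure: θ₁ = atan2(sin Δλ cos φ₂, cos φ₁ sin φ₂ − sin φ₁ cos φ₂ cos Δλ) = 97.90°
At arrival: θ₂ = atan2(sin Δλ cos φ₁, −cos φ₂ sin φ₁ + sin φ₂ cos φ₁ cos Δλ) = 64.32°
Δθ = θ₂ − θ₁ = -33.6°

-33.6°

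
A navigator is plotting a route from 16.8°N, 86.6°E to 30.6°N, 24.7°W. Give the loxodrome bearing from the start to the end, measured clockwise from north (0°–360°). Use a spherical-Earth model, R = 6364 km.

277.7°

Meridional parts: M(φ₁)=+0.2975, M(φ₂)=+0.5614 → ΔM = +0.2639;  Δλ = -1.9426 rad
tan C = Δλ / ΔM = -7.3602 → C = 277.74°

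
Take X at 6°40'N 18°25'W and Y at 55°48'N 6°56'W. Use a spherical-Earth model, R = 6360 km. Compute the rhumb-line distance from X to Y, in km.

5550 km

Δψ = ln[tan(π/4+φ₂/2)/tan(π/4+φ₁/2)] = +1.0622;  Δφ = +0.8575 rad,  Δλ = +0.2004 rad
q = Δφ/Δψ = 0.8073
d = R·√(Δφ² + q²Δλ²) = 6360·0.87267 = 5550 km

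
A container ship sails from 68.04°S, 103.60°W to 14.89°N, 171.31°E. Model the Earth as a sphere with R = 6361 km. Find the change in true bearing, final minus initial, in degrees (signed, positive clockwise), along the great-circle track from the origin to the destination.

Initial bearing θ₁ = atan2(sin Δλ cos φ₂, cos φ₁ sin φ₂ − sin φ₁ cos φ₂ cos Δλ) = 280.17°
Final bearing θ₂ = (initial bearing from the destination back to the start) + 180° = 337.61°
Δθ = θ₂ − θ₁ = +57.4°

+57.4°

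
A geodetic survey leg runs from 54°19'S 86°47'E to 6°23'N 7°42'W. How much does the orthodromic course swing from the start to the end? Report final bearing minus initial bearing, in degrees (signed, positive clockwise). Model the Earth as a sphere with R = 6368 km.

+54.0°

Initial bearing θ₁ = atan2(sin Δλ cos φ₂, cos φ₁ sin φ₂ − sin φ₁ cos φ₂ cos Δλ) = 270.10°
Final bearing θ₂ = (initial bearing from the destination back to the start) + 180° = 324.06°
Δθ = θ₂ − θ₁ = +54.0°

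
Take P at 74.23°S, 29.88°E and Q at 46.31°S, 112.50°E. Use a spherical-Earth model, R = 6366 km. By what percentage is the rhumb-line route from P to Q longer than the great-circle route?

Great circle: σ = 0.7670 rad → d_gc = Rσ = 4882.8 km
Rhumb: Δφ = +0.4873, Δλ = +1.4420, Δψ = +1.0628, q = Δφ/Δψ = 0.4585 → d_rh = R√(Δφ²+q²Δλ²) = 5228.5 km
Excess = (5228.5 − 4882.8) / 4882.8 = 345.7 / 4882.8 = 7.08% ≈ 7.1%

7.1%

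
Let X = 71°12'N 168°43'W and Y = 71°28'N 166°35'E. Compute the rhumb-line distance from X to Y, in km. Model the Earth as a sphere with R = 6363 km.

Δψ = ln[tan(π/4+φ₂/2)/tan(π/4+φ₁/2)] = +0.0145;  Δφ = +0.0047 rad,  Δλ = -0.4311 rad
q = Δφ/Δψ = 0.3201
d = R·√(Δφ² + q²Δλ²) = 6363·0.13805 = 878 km

878 km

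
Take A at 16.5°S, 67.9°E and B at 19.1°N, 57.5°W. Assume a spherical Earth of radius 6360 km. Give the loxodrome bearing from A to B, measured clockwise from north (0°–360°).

Meridional parts: M(φ₁)=-0.2920, M(φ₂)=+0.3397 → ΔM = +0.6318;  Δλ = -2.1886 rad
tan C = Δλ / ΔM = -3.4644 → C = 286.10°

286.1°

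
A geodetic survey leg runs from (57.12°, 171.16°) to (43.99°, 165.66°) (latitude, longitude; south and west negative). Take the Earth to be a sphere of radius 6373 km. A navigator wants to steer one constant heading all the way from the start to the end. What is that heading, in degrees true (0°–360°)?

194.8°

Meridional parts: M(φ₁)=+1.2205, M(φ₂)=+0.8567 → ΔM = -0.3639;  Δλ = -0.0960 rad
tan C = Δλ / ΔM = +0.2638 → C = 194.78°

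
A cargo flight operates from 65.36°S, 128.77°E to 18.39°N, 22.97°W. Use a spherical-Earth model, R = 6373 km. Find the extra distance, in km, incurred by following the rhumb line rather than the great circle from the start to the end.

1881 km

Great circle: cos σ = sin φ₁ sin φ₂ + cos φ₁ cos φ₂ cos Δλ,  σ = 2.2591 rad → d_gc = 14397.2 km
Rhumb line: Δψ = +1.8480, q = Δφ/Δψ = 0.7910, d_rh = R√(Δφ²+q²Δλ²) = 16278.6 km
Excess = 16278.6 − 14397.2 = 1881.4 ≈ 1881 km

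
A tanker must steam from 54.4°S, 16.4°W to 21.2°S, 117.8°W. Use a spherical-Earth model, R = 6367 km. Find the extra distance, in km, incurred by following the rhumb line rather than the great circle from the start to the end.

Great circle: cos σ = sin φ₁ sin φ₂ + cos φ₁ cos φ₂ cos Δλ,  σ = 1.3829 rad → d_gc = 8805.1 km
Rhumb line: Δψ = +0.7574, q = Δφ/Δψ = 0.7651, d_rh = R√(Δφ²+q²Δλ²) = 9377.4 km
Excess = 9377.4 − 8805.1 = 572.3 ≈ 572 km

572 km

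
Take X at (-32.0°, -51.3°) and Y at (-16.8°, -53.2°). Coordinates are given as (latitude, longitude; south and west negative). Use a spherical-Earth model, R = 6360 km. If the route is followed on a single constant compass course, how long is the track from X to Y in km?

1698 km

Rhumb course C = atan2(Δλ, Δψ) with Δψ = ln[tan(π/4+φ₂/2)/tan(π/4+φ₁/2)] = +0.2925, Δλ = -0.0332 → C = 353.53°
d = R·|Δφ| / |cos C| = 6360·0.26529 / 0.99364 = 1698 km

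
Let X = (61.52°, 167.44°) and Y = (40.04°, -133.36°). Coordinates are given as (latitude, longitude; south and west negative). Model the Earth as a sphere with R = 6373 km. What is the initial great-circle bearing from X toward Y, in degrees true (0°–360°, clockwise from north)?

93.3°

N = sin Δλ·cos φ₂ = +0.6576;  D = cos φ₁ sin φ₂ − sin φ₁ cos φ₂ cos Δλ = -0.0378
initial course = atan2(N, D) = 93.29°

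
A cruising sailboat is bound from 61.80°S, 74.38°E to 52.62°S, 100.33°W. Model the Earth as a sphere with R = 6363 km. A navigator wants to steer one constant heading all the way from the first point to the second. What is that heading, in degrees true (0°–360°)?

275.6°

Meridional parts: M(φ₁)=-1.3816, M(φ₂)=-1.0839 → ΔM = +0.2977;  Δλ = -3.0493 rad
tan C = Δλ / ΔM = -10.2423 → C = 275.58°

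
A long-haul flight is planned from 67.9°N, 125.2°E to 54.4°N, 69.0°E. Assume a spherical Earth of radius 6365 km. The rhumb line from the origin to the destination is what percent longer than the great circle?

Great circle: σ = 0.5050 rad → d_gc = Rσ = 3214.1 km
Rhumb: Δφ = -0.2356, Δλ = -0.9809, Δψ = -0.4972, q = Δφ/Δψ = 0.4739 → d_rh = R√(Δφ²+q²Δλ²) = 3317.2 km
Excess = (3317.2 − 3214.1) / 3214.1 = 103.1 / 3214.1 = 3.21% ≈ 3.2%

3.2%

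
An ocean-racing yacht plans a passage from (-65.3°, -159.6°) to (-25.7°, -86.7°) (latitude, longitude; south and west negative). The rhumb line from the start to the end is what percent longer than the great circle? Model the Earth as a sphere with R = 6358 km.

4.0%

Great circle: σ = 1.0418 rad → d_gc = Rσ = 6623.5 km
Rhumb: Δφ = +0.6912, Δλ = +1.2723, Δψ = +1.0545, q = Δφ/Δψ = 0.6554 → d_rh = R√(Δφ²+q²Δλ²) = 6886.4 km
Excess = (6886.4 − 6623.5) / 6623.5 = 262.9 / 6623.5 = 3.97% ≈ 4.0%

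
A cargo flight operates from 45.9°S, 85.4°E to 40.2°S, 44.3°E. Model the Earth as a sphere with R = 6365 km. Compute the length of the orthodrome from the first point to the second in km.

3358 km

cos σ = sin φ₁ sin φ₂ + cos φ₁ cos φ₂ cos Δλ
      = sin(-45.90°)sin(-40.20°) + cos(-45.90°)cos(-40.20°)cos(-41.10°) = 0.8641
σ = 30.224° → d = Rσ = 6365·0.52750 = 3358 km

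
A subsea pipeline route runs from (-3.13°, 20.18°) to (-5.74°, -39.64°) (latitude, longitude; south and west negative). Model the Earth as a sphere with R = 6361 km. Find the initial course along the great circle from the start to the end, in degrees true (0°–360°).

N = sin Δλ·cos φ₂ = -0.8601;  D = cos φ₁ sin φ₂ − sin φ₁ cos φ₂ cos Δλ = -0.0726
initial course = atan2(N, D) = 265.18°

265.2°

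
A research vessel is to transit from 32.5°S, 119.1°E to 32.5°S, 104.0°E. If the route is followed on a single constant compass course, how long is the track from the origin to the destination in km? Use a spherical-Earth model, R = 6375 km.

1417 km

Δψ = ln[tan(π/4+φ₂/2)/tan(π/4+φ₁/2)] = +0.0000;  Δφ = +0.0000 rad,  Δλ = -0.2635 rad
Δψ ≈ 0 so q = cos φ₁ = 0.8434
d = R·√(Δφ² + q²Δλ²) = 6375·0.22227 = 1417 km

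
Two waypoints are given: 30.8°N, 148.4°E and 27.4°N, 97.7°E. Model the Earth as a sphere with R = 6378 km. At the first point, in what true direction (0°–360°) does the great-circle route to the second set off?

278.9°

N = sin Δλ·cos φ₂ = -0.6870;  D = cos φ₁ sin φ₂ − sin φ₁ cos φ₂ cos Δλ = +0.1074
initial course = atan2(N, D) = 278.88°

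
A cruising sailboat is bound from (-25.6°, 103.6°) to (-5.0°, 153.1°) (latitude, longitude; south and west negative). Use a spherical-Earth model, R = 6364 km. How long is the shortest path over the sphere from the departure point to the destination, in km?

5732 km

Haversine: a = sin²(Δφ/2)+cos φ₁ cos φ₂ sin²(Δλ/2) = 0.18944;  σ = 2·atan2(√a,√(1−a))
σ = 51.602° → d = Rσ = 6364·0.90062 = 5732 km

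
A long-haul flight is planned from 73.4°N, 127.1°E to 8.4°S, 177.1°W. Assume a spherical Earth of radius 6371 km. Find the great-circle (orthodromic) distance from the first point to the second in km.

Haversine: a = sin²(Δφ/2)+cos φ₁ cos φ₂ sin²(Δλ/2) = 0.49057;  σ = 2·atan2(√a,√(1−a))
σ = 88.919° → d = Rσ = 6371·1.55193 = 9887 km

9887 km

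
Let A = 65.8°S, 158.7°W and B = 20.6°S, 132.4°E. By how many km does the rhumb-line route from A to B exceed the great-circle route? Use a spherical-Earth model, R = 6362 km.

230 km

Great circle: cos σ = sin φ₁ sin φ₂ + cos φ₁ cos φ₂ cos Δλ,  σ = 1.0939 rad → d_gc = 6959.2 km
Rhumb line: Δψ = +1.1725, q = Δφ/Δψ = 0.6729, d_rh = R√(Δφ²+q²Δλ²) = 7189.4 km
Excess = 7189.4 − 6959.2 = 230.2 ≈ 230 km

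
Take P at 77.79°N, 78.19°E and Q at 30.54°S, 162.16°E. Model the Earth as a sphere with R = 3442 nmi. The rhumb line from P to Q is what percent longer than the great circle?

3.2%

Great circle: σ = 2.0686 rad → d_gc = Rσ = 7120.2 nmi
Rhumb: Δφ = -1.8907, Δλ = +1.4656, Δψ = -2.7955, q = Δφ/Δψ = 0.6763 → d_rh = R√(Δφ²+q²Δλ²) = 7347.9 nmi
Excess = (7347.9 − 7120.2) / 7120.2 = 227.7 / 7120.2 = 3.20% ≈ 3.2%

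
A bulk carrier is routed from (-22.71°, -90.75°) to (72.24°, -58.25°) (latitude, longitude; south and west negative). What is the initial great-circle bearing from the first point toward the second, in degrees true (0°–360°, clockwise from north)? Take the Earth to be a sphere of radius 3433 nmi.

9.5°

θ = atan2( sin Δλ·cos φ₂ ,  cos φ₁ sin φ₂ − sin φ₁ cos φ₂ cos Δλ )
  = atan2(+0.1639, +0.9778) = 9.51°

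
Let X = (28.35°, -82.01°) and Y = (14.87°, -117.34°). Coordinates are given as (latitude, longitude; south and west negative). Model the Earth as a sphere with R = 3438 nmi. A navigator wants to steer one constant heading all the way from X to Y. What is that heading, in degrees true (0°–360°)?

Meridional parts: M(φ₁)=+0.5163, M(φ₂)=+0.2625 → ΔM = -0.2538;  Δλ = -0.6166 rad
tan C = Δλ / ΔM = +2.4293 → C = 247.63°

247.6°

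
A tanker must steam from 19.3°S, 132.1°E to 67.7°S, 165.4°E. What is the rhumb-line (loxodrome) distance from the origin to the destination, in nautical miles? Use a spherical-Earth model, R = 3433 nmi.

3185 nmi

Rhumb course C = atan2(Δλ, Δψ) with Δψ = ln[tan(π/4+φ₂/2)/tan(π/4+φ₁/2)] = -1.2806, Δλ = +0.5812 → C = 155.59°
d = R·|Δφ| / |cos C| = 3433·0.84474 / 0.91061 = 3185 nmi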